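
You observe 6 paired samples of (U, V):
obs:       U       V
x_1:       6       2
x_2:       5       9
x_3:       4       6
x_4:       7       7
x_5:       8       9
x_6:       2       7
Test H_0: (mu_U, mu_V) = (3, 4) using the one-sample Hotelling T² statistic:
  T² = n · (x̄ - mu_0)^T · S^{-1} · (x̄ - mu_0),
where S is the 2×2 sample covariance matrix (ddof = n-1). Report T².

Step 1 — sample mean vector:
  mean(U) = (6 + 5 + 4 + 7 + 8 + 2) / 6 = 32/6 = 5.3333
  mean(V) = (2 + 9 + 6 + 7 + 9 + 7) / 6 = 40/6 = 6.6667
  x̄ = (5.3333, 6.6667),  deviation x̄ - mu_0 = (5.3333, 6.6667) - (3, 4) = (2.3333, 2.6667).

Step 2 — sample covariance matrix, S[i,j] = (1/(n-1)) · Σ_k (x_{k,i} - mean_i) · (x_{k,j} - mean_j), divisor n-1 = 5:
  S[U,U] = ((0.6667)·(0.6667) + (-0.3333)·(-0.3333) + (-1.3333)·(-1.3333) + (1.6667)·(1.6667) + (2.6667)·(2.6667) + (-3.3333)·(-3.3333)) / 5 = 23.3333/5 = 4.6667
  S[U,V] = ((0.6667)·(-4.6667) + (-0.3333)·(2.3333) + (-1.3333)·(-0.6667) + (1.6667)·(0.3333) + (2.6667)·(2.3333) + (-3.3333)·(0.3333)) / 5 = 2.6667/5 = 0.5333
  S[V,V] = ((-4.6667)·(-4.6667) + (2.3333)·(2.3333) + (-0.6667)·(-0.6667) + (0.3333)·(0.3333) + (2.3333)·(2.3333) + (0.3333)·(0.3333)) / 5 = 33.3333/5 = 6.6667
  S = [[4.6667, 0.5333],
 [0.5333, 6.6667]].

Step 3 — invert S. det(S) = 4.6667·6.6667 - (0.5333)² = 30.8267.
  S^{-1} = (1/det) · [[d, -b], [-b, a]] = [[0.2163, -0.0173],
 [-0.0173, 0.1514]].

Step 4 — quadratic form (x̄ - mu_0)^T · S^{-1} · (x̄ - mu_0):
  S^{-1} · (x̄ - mu_0) = (0.4585, 0.3633),
  (x̄ - mu_0)^T · [...] = (2.3333)·(0.4585) + (2.6667)·(0.3633) = 2.0386.

Step 5 — scale by n: T² = 6 · 2.0386 = 12.2318.

T² ≈ 12.2318


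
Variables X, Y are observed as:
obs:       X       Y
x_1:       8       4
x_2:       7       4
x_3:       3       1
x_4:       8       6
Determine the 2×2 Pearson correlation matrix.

Step 1 — column means:
  mean(X) = (8 + 7 + 3 + 8) / 4 = 26/4 = 6.5
  mean(Y) = (4 + 4 + 1 + 6) / 4 = 15/4 = 3.75

Step 2 — sample variances and covariances s[i,j] = (1/(n-1)) · Σ_k (x_{k,i} - mean_i) · (x_{k,j} - mean_j), with n-1 = 3:
  s[X,X] = ((1.5)·(1.5) + (0.5)·(0.5) + (-3.5)·(-3.5) + (1.5)·(1.5)) / 3 = 17/3 = 5.6667
  s[X,Y] = ((1.5)·(0.25) + (0.5)·(0.25) + (-3.5)·(-2.75) + (1.5)·(2.25)) / 3 = 13.5/3 = 4.5
  s[Y,Y] = ((0.25)·(0.25) + (0.25)·(0.25) + (-2.75)·(-2.75) + (2.25)·(2.25)) / 3 = 12.75/3 = 4.25
  Sample standard deviations s_i = √(s[i,i]):
  s(X) = √(5.6667) = 2.3805
  s(Y) = √(4.25) = 2.0616

Step 3 — r_{ij} = s_{ij} / (s_i · s_j):
  r[X,X] = 1 (diagonal).
  r[X,Y] = 4.5 / (2.3805 · 2.0616) = 4.5 / 4.9075 = 0.917
  r[Y,Y] = 1 (diagonal).

R is symmetric with unit diagonal. Assembling:

R = [[1, 0.917],
 [0.917, 1]]


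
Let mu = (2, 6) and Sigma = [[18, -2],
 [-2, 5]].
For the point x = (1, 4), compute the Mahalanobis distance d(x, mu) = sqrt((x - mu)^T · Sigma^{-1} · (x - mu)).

Step 1 — centre the observation: (x - mu) = (-1, -2).

Step 2 — invert Sigma. det(Sigma) = 18·5 - (-2)² = 86.
  Sigma^{-1} = (1/det) · [[d, -b], [-b, a]] = [[0.0581, 0.0233],
 [0.0233, 0.2093]].

Step 3 — form the quadratic (x - mu)^T · Sigma^{-1} · (x - mu):
  Sigma^{-1} · (x - mu) = (-0.1047, -0.4419).
  (x - mu)^T · [Sigma^{-1} · (x - mu)] = (-1)·(-0.1047) + (-2)·(-0.4419) = 0.9884.

Step 4 — take square root: d = √(0.9884) ≈ 0.9942.

d(x, mu) = √(0.9884) ≈ 0.9942


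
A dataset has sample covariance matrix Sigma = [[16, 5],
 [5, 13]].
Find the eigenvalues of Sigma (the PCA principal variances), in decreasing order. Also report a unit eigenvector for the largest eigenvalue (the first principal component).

Step 1 — characteristic polynomial of 2×2 Sigma:
  det(Sigma - λI) = λ² - trace · λ + det = 0.
  trace = 16 + 13 = 29, det = 16·13 - (5)² = 183.
Step 2 — discriminant:
  Δ = trace² - 4·det = 841 - 732 = 109.
Step 3 — eigenvalues:
  λ = (trace ± √Δ)/2 = (29 ± 10.4403)/2,
  λ_1 = 19.7202,  λ_2 = 9.2798.

Step 4 — unit eigenvector for λ_1: solve (Sigma - λ_1 I)v = 0. First row:
  (16 - 19.7202)·v_x + (5)·v_y = 0, i.e. (-3.7202)·v_x + (5)·v_y = 0,
  so v ∝ (b, λ_1 - a) = (5, 3.7202) = u.
  ||u|| = √((5)² + (3.7202)²) = √(38.8395) ≈ 6.2321,
  v_1 = u/||u|| ≈ (0.8023, 0.5969) (||v_1|| = 1).

λ_1 = 19.7202,  λ_2 = 9.2798;  v_1 ≈ (0.8023, 0.5969)


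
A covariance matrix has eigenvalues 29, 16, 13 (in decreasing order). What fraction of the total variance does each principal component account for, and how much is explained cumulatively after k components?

Step 1 — total variance = trace(Sigma) = Σ λ_i = 29 + 16 + 13 = 58.

Step 2 — fraction explained by component i = λ_i / Σ λ:
  PC1: 29/58 = 0.5
  PC2: 16/58 = 0.2759
  PC3: 13/58 = 0.2241

Step 3 — cumulative fraction after k components = (λ_1 + ... + λ_k) / Σ λ:
  k = 1: 29/58 = 0.5
  k = 2: (29 + 16)/58 = 45/58 = 0.7759
  k = 3: (29 + 16 + 13)/58 = 58/58 = 1

Summary (fraction, with percent):

explained: PC1 0.5 (50%), PC2 0.2759 (27.59%), PC3 0.2241 (22.41%);  cumulative: 0.5, 0.7759, 1


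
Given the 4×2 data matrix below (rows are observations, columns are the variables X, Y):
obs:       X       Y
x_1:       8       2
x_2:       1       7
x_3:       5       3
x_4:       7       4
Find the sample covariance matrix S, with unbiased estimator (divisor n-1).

Step 1 — column means:
  mean(X) = (8 + 1 + 5 + 7) / 4 = 21/4 = 5.25
  mean(Y) = (2 + 7 + 3 + 4) / 4 = 16/4 = 4

Step 2 — sample covariance S[i,j] = (1/(n-1)) · Σ_k (x_{k,i} - mean_i) · (x_{k,j} - mean_j), with n-1 = 3.
  S[X,X] = ((2.75)·(2.75) + (-4.25)·(-4.25) + (-0.25)·(-0.25) + (1.75)·(1.75)) / 3 = 28.75/3 = 9.5833
  S[X,Y] = ((2.75)·(-2) + (-4.25)·(3) + (-0.25)·(-1) + (1.75)·(0)) / 3 = -18/3 = -6
  S[Y,Y] = ((-2)·(-2) + (3)·(3) + (-1)·(-1) + (0)·(0)) / 3 = 14/3 = 4.6667

S is symmetric (S[j,i] = S[i,j]). Assembling:

S = [[9.5833, -6],
 [-6, 4.6667]]


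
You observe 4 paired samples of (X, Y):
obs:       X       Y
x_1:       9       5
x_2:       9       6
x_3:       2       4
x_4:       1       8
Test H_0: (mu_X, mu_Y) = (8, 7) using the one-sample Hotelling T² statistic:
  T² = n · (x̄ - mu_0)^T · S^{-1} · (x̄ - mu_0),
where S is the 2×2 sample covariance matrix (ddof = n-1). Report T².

Step 1 — sample mean vector:
  mean(X) = (9 + 9 + 2 + 1) / 4 = 21/4 = 5.25
  mean(Y) = (5 + 6 + 4 + 8) / 4 = 23/4 = 5.75
  x̄ = (5.25, 5.75),  deviation x̄ - mu_0 = (5.25, 5.75) - (8, 7) = (-2.75, -1.25).

Step 2 — sample covariance matrix, S[i,j] = (1/(n-1)) · Σ_k (x_{k,i} - mean_i) · (x_{k,j} - mean_j), divisor n-1 = 3:
  S[X,X] = ((3.75)·(3.75) + (3.75)·(3.75) + (-3.25)·(-3.25) + (-4.25)·(-4.25)) / 3 = 56.75/3 = 18.9167
  S[X,Y] = ((3.75)·(-0.75) + (3.75)·(0.25) + (-3.25)·(-1.75) + (-4.25)·(2.25)) / 3 = -5.75/3 = -1.9167
  S[Y,Y] = ((-0.75)·(-0.75) + (0.25)·(0.25) + (-1.75)·(-1.75) + (2.25)·(2.25)) / 3 = 8.75/3 = 2.9167
  S = [[18.9167, -1.9167],
 [-1.9167, 2.9167]].

Step 3 — invert S. det(S) = 18.9167·2.9167 - (-1.9167)² = 51.5.
  S^{-1} = (1/det) · [[d, -b], [-b, a]] = [[0.0566, 0.0372],
 [0.0372, 0.3673]].

Step 4 — quadratic form (x̄ - mu_0)^T · S^{-1} · (x̄ - mu_0):
  S^{-1} · (x̄ - mu_0) = (-0.2023, -0.5615),
  (x̄ - mu_0)^T · [...] = (-2.75)·(-0.2023) + (-1.25)·(-0.5615) = 1.2581.

Step 5 — scale by n: T² = 4 · 1.2581 = 5.0324.

T² ≈ 5.0324


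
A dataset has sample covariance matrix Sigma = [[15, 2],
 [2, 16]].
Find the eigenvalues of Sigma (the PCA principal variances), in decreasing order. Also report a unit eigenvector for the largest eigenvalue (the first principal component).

Step 1 — characteristic polynomial of 2×2 Sigma:
  det(Sigma - λI) = λ² - trace · λ + det = 0.
  trace = 15 + 16 = 31, det = 15·16 - (2)² = 236.
Step 2 — discriminant:
  Δ = trace² - 4·det = 961 - 944 = 17.
Step 3 — eigenvalues:
  λ = (trace ± √Δ)/2 = (31 ± 4.1231)/2,
  λ_1 = 17.5616,  λ_2 = 13.4384.

Step 4 — unit eigenvector for λ_1: solve (Sigma - λ_1 I)v = 0. First row:
  (15 - 17.5616)·v_x + (2)·v_y = 0, i.e. (-2.5616)·v_x + (2)·v_y = 0,
  so v ∝ (b, λ_1 - a) = (2, 2.5616) = u.
  ||u|| = √((2)² + (2.5616)²) = √(10.5616) ≈ 3.2499,
  v_1 = u/||u|| ≈ (0.6154, 0.7882) (||v_1|| = 1).

λ_1 = 17.5616,  λ_2 = 13.4384;  v_1 ≈ (0.6154, 0.7882)


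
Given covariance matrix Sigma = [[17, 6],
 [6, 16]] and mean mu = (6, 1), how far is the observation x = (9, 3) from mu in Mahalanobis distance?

Step 1 — centre the observation: (x - mu) = (3, 2).

Step 2 — invert Sigma. det(Sigma) = 17·16 - (6)² = 236.
  Sigma^{-1} = (1/det) · [[d, -b], [-b, a]] = [[0.0678, -0.0254],
 [-0.0254, 0.072]].

Step 3 — form the quadratic (x - mu)^T · Sigma^{-1} · (x - mu):
  Sigma^{-1} · (x - mu) = (0.1525, 0.0678).
  (x - mu)^T · [Sigma^{-1} · (x - mu)] = (3)·(0.1525) + (2)·(0.0678) = 0.5932.

Step 4 — take square root: d = √(0.5932) ≈ 0.7702.

d(x, mu) = √(0.5932) ≈ 0.7702


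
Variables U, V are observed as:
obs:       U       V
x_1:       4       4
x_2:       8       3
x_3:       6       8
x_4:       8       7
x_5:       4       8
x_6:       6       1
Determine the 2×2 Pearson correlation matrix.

Step 1 — column means:
  mean(U) = (4 + 8 + 6 + 8 + 4 + 6) / 6 = 36/6 = 6
  mean(V) = (4 + 3 + 8 + 7 + 8 + 1) / 6 = 31/6 = 5.1667

Step 2 — sample variances and covariances s[i,j] = (1/(n-1)) · Σ_k (x_{k,i} - mean_i) · (x_{k,j} - mean_j), with n-1 = 5:
  s[U,U] = ((-2)·(-2) + (2)·(2) + (0)·(0) + (2)·(2) + (-2)·(-2) + (0)·(0)) / 5 = 16/5 = 3.2
  s[U,V] = ((-2)·(-1.1667) + (2)·(-2.1667) + (0)·(2.8333) + (2)·(1.8333) + (-2)·(2.8333) + (0)·(-4.1667)) / 5 = -4/5 = -0.8
  s[V,V] = ((-1.1667)·(-1.1667) + (-2.1667)·(-2.1667) + (2.8333)·(2.8333) + (1.8333)·(1.8333) + (2.8333)·(2.8333) + (-4.1667)·(-4.1667)) / 5 = 42.8333/5 = 8.5667
  Sample standard deviations s_i = √(s[i,i]):
  s(U) = √(3.2) = 1.7889
  s(V) = √(8.5667) = 2.9269

Step 3 — r_{ij} = s_{ij} / (s_i · s_j):
  r[U,U] = 1 (diagonal).
  r[U,V] = -0.8 / (1.7889 · 2.9269) = -0.8 / 5.2358 = -0.1528
  r[V,V] = 1 (diagonal).

R is symmetric with unit diagonal. Assembling:

R = [[1, -0.1528],
 [-0.1528, 1]]


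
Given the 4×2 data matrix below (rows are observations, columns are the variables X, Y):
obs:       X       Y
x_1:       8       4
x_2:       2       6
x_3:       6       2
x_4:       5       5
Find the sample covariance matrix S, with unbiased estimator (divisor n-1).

Step 1 — column means:
  mean(X) = (8 + 2 + 6 + 5) / 4 = 21/4 = 5.25
  mean(Y) = (4 + 6 + 2 + 5) / 4 = 17/4 = 4.25

Step 2 — sample covariance S[i,j] = (1/(n-1)) · Σ_k (x_{k,i} - mean_i) · (x_{k,j} - mean_j), with n-1 = 3.
  S[X,X] = ((2.75)·(2.75) + (-3.25)·(-3.25) + (0.75)·(0.75) + (-0.25)·(-0.25)) / 3 = 18.75/3 = 6.25
  S[X,Y] = ((2.75)·(-0.25) + (-3.25)·(1.75) + (0.75)·(-2.25) + (-0.25)·(0.75)) / 3 = -8.25/3 = -2.75
  S[Y,Y] = ((-0.25)·(-0.25) + (1.75)·(1.75) + (-2.25)·(-2.25) + (0.75)·(0.75)) / 3 = 8.75/3 = 2.9167

S is symmetric (S[j,i] = S[i,j]). Assembling:

S = [[6.25, -2.75],
 [-2.75, 2.9167]]


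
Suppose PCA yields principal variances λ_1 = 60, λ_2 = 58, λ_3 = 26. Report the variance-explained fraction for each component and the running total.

Step 1 — total variance = trace(Sigma) = Σ λ_i = 60 + 58 + 26 = 144.

Step 2 — fraction explained by component i = λ_i / Σ λ:
  PC1: 60/144 = 0.4167
  PC2: 58/144 = 0.4028
  PC3: 26/144 = 0.1806

Step 3 — cumulative fraction after k components = (λ_1 + ... + λ_k) / Σ λ:
  k = 1: 60/144 = 0.4167
  k = 2: (60 + 58)/144 = 118/144 = 0.8194
  k = 3: (60 + 58 + 26)/144 = 144/144 = 1

Summary (fraction, with percent):

explained: PC1 0.4167 (41.67%), PC2 0.4028 (40.28%), PC3 0.1806 (18.06%);  cumulative: 0.4167, 0.8194, 1


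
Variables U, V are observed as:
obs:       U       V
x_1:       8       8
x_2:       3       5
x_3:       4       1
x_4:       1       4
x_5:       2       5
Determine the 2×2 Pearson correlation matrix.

Step 1 — column means:
  mean(U) = (8 + 3 + 4 + 1 + 2) / 5 = 18/5 = 3.6
  mean(V) = (8 + 5 + 1 + 4 + 5) / 5 = 23/5 = 4.6

Step 2 — sample variances and covariances s[i,j] = (1/(n-1)) · Σ_k (x_{k,i} - mean_i) · (x_{k,j} - mean_j), with n-1 = 4:
  s[U,U] = ((4.4)·(4.4) + (-0.6)·(-0.6) + (0.4)·(0.4) + (-2.6)·(-2.6) + (-1.6)·(-1.6)) / 4 = 29.2/4 = 7.3
  s[U,V] = ((4.4)·(3.4) + (-0.6)·(0.4) + (0.4)·(-3.6) + (-2.6)·(-0.6) + (-1.6)·(0.4)) / 4 = 14.2/4 = 3.55
  s[V,V] = ((3.4)·(3.4) + (0.4)·(0.4) + (-3.6)·(-3.6) + (-0.6)·(-0.6) + (0.4)·(0.4)) / 4 = 25.2/4 = 6.3
  Sample standard deviations s_i = √(s[i,i]):
  s(U) = √(7.3) = 2.7019
  s(V) = √(6.3) = 2.51

Step 3 — r_{ij} = s_{ij} / (s_i · s_j):
  r[U,U] = 1 (diagonal).
  r[U,V] = 3.55 / (2.7019 · 2.51) = 3.55 / 6.7816 = 0.5235
  r[V,V] = 1 (diagonal).

R is symmetric with unit diagonal. Assembling:

R = [[1, 0.5235],
 [0.5235, 1]]


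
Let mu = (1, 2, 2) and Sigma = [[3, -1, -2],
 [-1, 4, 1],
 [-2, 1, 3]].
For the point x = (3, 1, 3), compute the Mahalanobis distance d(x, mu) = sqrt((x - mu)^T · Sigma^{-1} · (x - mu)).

Step 1 — centre the observation: (x - mu) = (2, -1, 1).

Step 2 — invert Sigma (cofactor / det for 3×3, or solve directly):
  Sigma^{-1} = [[0.6111, 0.0556, 0.3889],
 [0.0556, 0.2778, -0.0556],
 [0.3889, -0.0556, 0.6111]].

Step 3 — form the quadratic (x - mu)^T · Sigma^{-1} · (x - mu):
  Sigma^{-1} · (x - mu) = (1.5556, -0.2222, 1.4444).
  (x - mu)^T · [Sigma^{-1} · (x - mu)] = (2)·(1.5556) + (-1)·(-0.2222) + (1)·(1.4444) = 4.7778.

Step 4 — take square root: d = √(4.7778) ≈ 2.1858.

d(x, mu) = √(4.7778) ≈ 2.1858


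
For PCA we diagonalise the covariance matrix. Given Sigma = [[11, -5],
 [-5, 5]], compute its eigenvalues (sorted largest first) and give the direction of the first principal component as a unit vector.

Step 1 — characteristic polynomial of 2×2 Sigma:
  det(Sigma - λI) = λ² - trace · λ + det = 0.
  trace = 11 + 5 = 16, det = 11·5 - (-5)² = 30.
Step 2 — discriminant:
  Δ = trace² - 4·det = 256 - 120 = 136.
Step 3 — eigenvalues:
  λ = (trace ± √Δ)/2 = (16 ± 11.6619)/2,
  λ_1 = 13.831,  λ_2 = 2.169.

Step 4 — unit eigenvector for λ_1: solve (Sigma - λ_1 I)v = 0. First row:
  (11 - 13.831)·v_x + (-5)·v_y = 0, i.e. (-2.831)·v_x + (-5)·v_y = 0,
  so v ∝ (b, λ_1 - a) = (-5, 2.831); multiply by -1 so the first entry is positive: u = (5, -2.831).
  ||u|| = √((5)² + (-2.831)²) = √(33.0143) ≈ 5.7458,
  v_1 = u/||u|| ≈ (0.8702, -0.4927) (||v_1|| = 1).

λ_1 = 13.831,  λ_2 = 2.169;  v_1 ≈ (0.8702, -0.4927)


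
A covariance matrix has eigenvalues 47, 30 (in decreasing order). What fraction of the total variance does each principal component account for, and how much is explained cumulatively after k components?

Step 1 — total variance = trace(Sigma) = Σ λ_i = 47 + 30 = 77.

Step 2 — fraction explained by component i = λ_i / Σ λ:
  PC1: 47/77 = 0.6104
  PC2: 30/77 = 0.3896

Step 3 — cumulative fraction after k components = (λ_1 + ... + λ_k) / Σ λ:
  k = 1: 47/77 = 0.6104
  k = 2: (47 + 30)/77 = 77/77 = 1

Summary (fraction, with percent):

explained: PC1 0.6104 (61.04%), PC2 0.3896 (38.96%);  cumulative: 0.6104, 1


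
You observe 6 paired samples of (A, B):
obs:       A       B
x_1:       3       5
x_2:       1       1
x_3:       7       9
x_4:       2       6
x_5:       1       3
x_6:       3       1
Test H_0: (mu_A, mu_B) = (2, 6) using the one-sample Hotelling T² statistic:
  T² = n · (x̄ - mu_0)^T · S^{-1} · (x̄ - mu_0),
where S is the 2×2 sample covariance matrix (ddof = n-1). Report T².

Step 1 — sample mean vector:
  mean(A) = (3 + 1 + 7 + 2 + 1 + 3) / 6 = 17/6 = 2.8333
  mean(B) = (5 + 1 + 9 + 6 + 3 + 1) / 6 = 25/6 = 4.1667
  x̄ = (2.8333, 4.1667),  deviation x̄ - mu_0 = (2.8333, 4.1667) - (2, 6) = (0.8333, -1.8333).

Step 2 — sample covariance matrix, S[i,j] = (1/(n-1)) · Σ_k (x_{k,i} - mean_i) · (x_{k,j} - mean_j), divisor n-1 = 5:
  S[A,A] = ((0.1667)·(0.1667) + (-1.8333)·(-1.8333) + (4.1667)·(4.1667) + (-0.8333)·(-0.8333) + (-1.8333)·(-1.8333) + (0.1667)·(0.1667)) / 5 = 24.8333/5 = 4.9667
  S[A,B] = ((0.1667)·(0.8333) + (-1.8333)·(-3.1667) + (4.1667)·(4.8333) + (-0.8333)·(1.8333) + (-1.8333)·(-1.1667) + (0.1667)·(-3.1667)) / 5 = 26.1667/5 = 5.2333
  S[B,B] = ((0.8333)·(0.8333) + (-3.1667)·(-3.1667) + (4.8333)·(4.8333) + (1.8333)·(1.8333) + (-1.1667)·(-1.1667) + (-3.1667)·(-3.1667)) / 5 = 48.8333/5 = 9.7667
  S = [[4.9667, 5.2333],
 [5.2333, 9.7667]].

Step 3 — invert S. det(S) = 4.9667·9.7667 - (5.2333)² = 21.12.
  S^{-1} = (1/det) · [[d, -b], [-b, a]] = [[0.4624, -0.2478],
 [-0.2478, 0.2352]].

Step 4 — quadratic form (x̄ - mu_0)^T · S^{-1} · (x̄ - mu_0):
  S^{-1} · (x̄ - mu_0) = (0.8396, -0.6376),
  (x̄ - mu_0)^T · [...] = (0.8333)·(0.8396) + (-1.8333)·(-0.6376) = 1.8687.

Step 5 — scale by n: T² = 6 · 1.8687 = 11.2121.

T² ≈ 11.2121


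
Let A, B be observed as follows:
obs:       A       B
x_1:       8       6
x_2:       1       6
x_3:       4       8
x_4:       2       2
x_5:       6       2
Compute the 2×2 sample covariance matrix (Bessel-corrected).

Step 1 — column means:
  mean(A) = (8 + 1 + 4 + 2 + 6) / 5 = 21/5 = 4.2
  mean(B) = (6 + 6 + 8 + 2 + 2) / 5 = 24/5 = 4.8

Step 2 — sample covariance S[i,j] = (1/(n-1)) · Σ_k (x_{k,i} - mean_i) · (x_{k,j} - mean_j), with n-1 = 4.
  S[A,A] = ((3.8)·(3.8) + (-3.2)·(-3.2) + (-0.2)·(-0.2) + (-2.2)·(-2.2) + (1.8)·(1.8)) / 4 = 32.8/4 = 8.2
  S[A,B] = ((3.8)·(1.2) + (-3.2)·(1.2) + (-0.2)·(3.2) + (-2.2)·(-2.8) + (1.8)·(-2.8)) / 4 = 1.2/4 = 0.3
  S[B,B] = ((1.2)·(1.2) + (1.2)·(1.2) + (3.2)·(3.2) + (-2.8)·(-2.8) + (-2.8)·(-2.8)) / 4 = 28.8/4 = 7.2

S is symmetric (S[j,i] = S[i,j]). Assembling:

S = [[8.2, 0.3],
 [0.3, 7.2]]


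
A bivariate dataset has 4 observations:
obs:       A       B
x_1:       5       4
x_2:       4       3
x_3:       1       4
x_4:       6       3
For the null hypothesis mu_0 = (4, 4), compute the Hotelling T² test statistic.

Step 1 — sample mean vector:
  mean(A) = (5 + 4 + 1 + 6) / 4 = 16/4 = 4
  mean(B) = (4 + 3 + 4 + 3) / 4 = 14/4 = 3.5
  x̄ = (4, 3.5),  deviation x̄ - mu_0 = (4, 3.5) - (4, 4) = (0, -0.5).

Step 2 — sample covariance matrix, S[i,j] = (1/(n-1)) · Σ_k (x_{k,i} - mean_i) · (x_{k,j} - mean_j), divisor n-1 = 3:
  S[A,A] = ((1)·(1) + (0)·(0) + (-3)·(-3) + (2)·(2)) / 3 = 14/3 = 4.6667
  S[A,B] = ((1)·(0.5) + (0)·(-0.5) + (-3)·(0.5) + (2)·(-0.5)) / 3 = -2/3 = -0.6667
  S[B,B] = ((0.5)·(0.5) + (-0.5)·(-0.5) + (0.5)·(0.5) + (-0.5)·(-0.5)) / 3 = 1/3 = 0.3333
  S = [[4.6667, -0.6667],
 [-0.6667, 0.3333]].

Step 3 — invert S. det(S) = 4.6667·0.3333 - (-0.6667)² = 1.1111.
  S^{-1} = (1/det) · [[d, -b], [-b, a]] = [[0.3, 0.6],
 [0.6, 4.2]].

Step 4 — quadratic form (x̄ - mu_0)^T · S^{-1} · (x̄ - mu_0):
  S^{-1} · (x̄ - mu_0) = (-0.3, -2.1),
  (x̄ - mu_0)^T · [...] = (0)·(-0.3) + (-0.5)·(-2.1) = 1.05.

Step 5 — scale by n: T² = 4 · 1.05 = 4.2.

T² ≈ 4.2


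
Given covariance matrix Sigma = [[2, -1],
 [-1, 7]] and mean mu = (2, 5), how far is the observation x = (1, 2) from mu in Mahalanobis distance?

Step 1 — centre the observation: (x - mu) = (-1, -3).

Step 2 — invert Sigma. det(Sigma) = 2·7 - (-1)² = 13.
  Sigma^{-1} = (1/det) · [[d, -b], [-b, a]] = [[0.5385, 0.0769],
 [0.0769, 0.1538]].

Step 3 — form the quadratic (x - mu)^T · Sigma^{-1} · (x - mu):
  Sigma^{-1} · (x - mu) = (-0.7692, -0.5385).
  (x - mu)^T · [Sigma^{-1} · (x - mu)] = (-1)·(-0.7692) + (-3)·(-0.5385) = 2.3846.

Step 4 — take square root: d = √(2.3846) ≈ 1.5442.

d(x, mu) = √(2.3846) ≈ 1.5442


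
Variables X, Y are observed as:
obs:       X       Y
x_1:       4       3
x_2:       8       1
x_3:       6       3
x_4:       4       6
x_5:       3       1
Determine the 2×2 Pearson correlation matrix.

Step 1 — column means:
  mean(X) = (4 + 8 + 6 + 4 + 3) / 5 = 25/5 = 5
  mean(Y) = (3 + 1 + 3 + 6 + 1) / 5 = 14/5 = 2.8

Step 2 — sample variances and covariances s[i,j] = (1/(n-1)) · Σ_k (x_{k,i} - mean_i) · (x_{k,j} - mean_j), with n-1 = 4:
  s[X,X] = ((-1)·(-1) + (3)·(3) + (1)·(1) + (-1)·(-1) + (-2)·(-2)) / 4 = 16/4 = 4
  s[X,Y] = ((-1)·(0.2) + (3)·(-1.8) + (1)·(0.2) + (-1)·(3.2) + (-2)·(-1.8)) / 4 = -5/4 = -1.25
  s[Y,Y] = ((0.2)·(0.2) + (-1.8)·(-1.8) + (0.2)·(0.2) + (3.2)·(3.2) + (-1.8)·(-1.8)) / 4 = 16.8/4 = 4.2
  Sample standard deviations s_i = √(s[i,i]):
  s(X) = √(4) = 2
  s(Y) = √(4.2) = 2.0494

Step 3 — r_{ij} = s_{ij} / (s_i · s_j):
  r[X,X] = 1 (diagonal).
  r[X,Y] = -1.25 / (2 · 2.0494) = -1.25 / 4.0988 = -0.305
  r[Y,Y] = 1 (diagonal).

R is symmetric with unit diagonal. Assembling:

R = [[1, -0.305],
 [-0.305, 1]]


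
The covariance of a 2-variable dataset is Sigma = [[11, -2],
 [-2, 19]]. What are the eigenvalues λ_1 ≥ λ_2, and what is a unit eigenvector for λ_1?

Step 1 — characteristic polynomial of 2×2 Sigma:
  det(Sigma - λI) = λ² - trace · λ + det = 0.
  trace = 11 + 19 = 30, det = 11·19 - (-2)² = 205.
Step 2 — discriminant:
  Δ = trace² - 4·det = 900 - 820 = 80.
Step 3 — eigenvalues:
  λ = (trace ± √Δ)/2 = (30 ± 8.9443)/2,
  λ_1 = 19.4721,  λ_2 = 10.5279.

Step 4 — unit eigenvector for λ_1: solve (Sigma - λ_1 I)v = 0. First row:
  (11 - 19.4721)·v_x + (-2)·v_y = 0, i.e. (-8.4721)·v_x + (-2)·v_y = 0,
  so v ∝ (b, λ_1 - a) = (-2, 8.4721); multiply by -1 so the first entry is positive: u = (2, -8.4721).
  ||u|| = √((2)² + (-8.4721)²) = √(75.7771) ≈ 8.705,
  v_1 = u/||u|| ≈ (0.2298, -0.9732) (||v_1|| = 1).

λ_1 = 19.4721,  λ_2 = 10.5279;  v_1 ≈ (0.2298, -0.9732)


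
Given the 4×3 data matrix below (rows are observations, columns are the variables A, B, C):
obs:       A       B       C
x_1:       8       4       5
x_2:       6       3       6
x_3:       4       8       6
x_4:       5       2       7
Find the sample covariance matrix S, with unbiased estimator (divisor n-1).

Step 1 — column means:
  mean(A) = (8 + 6 + 4 + 5) / 4 = 23/4 = 5.75
  mean(B) = (4 + 3 + 8 + 2) / 4 = 17/4 = 4.25
  mean(C) = (5 + 6 + 6 + 7) / 4 = 24/4 = 6

Step 2 — sample covariance S[i,j] = (1/(n-1)) · Σ_k (x_{k,i} - mean_i) · (x_{k,j} - mean_j), with n-1 = 3.
  S[A,A] = ((2.25)·(2.25) + (0.25)·(0.25) + (-1.75)·(-1.75) + (-0.75)·(-0.75)) / 3 = 8.75/3 = 2.9167
  S[A,B] = ((2.25)·(-0.25) + (0.25)·(-1.25) + (-1.75)·(3.75) + (-0.75)·(-2.25)) / 3 = -5.75/3 = -1.9167
  S[A,C] = ((2.25)·(-1) + (0.25)·(0) + (-1.75)·(0) + (-0.75)·(1)) / 3 = -3/3 = -1
  S[B,B] = ((-0.25)·(-0.25) + (-1.25)·(-1.25) + (3.75)·(3.75) + (-2.25)·(-2.25)) / 3 = 20.75/3 = 6.9167
  S[B,C] = ((-0.25)·(-1) + (-1.25)·(0) + (3.75)·(0) + (-2.25)·(1)) / 3 = -2/3 = -0.6667
  S[C,C] = ((-1)·(-1) + (0)·(0) + (0)·(0) + (1)·(1)) / 3 = 2/3 = 0.6667

S is symmetric (S[j,i] = S[i,j]). Assembling:

S = [[2.9167, -1.9167, -1],
 [-1.9167, 6.9167, -0.6667],
 [-1, -0.6667, 0.6667]]


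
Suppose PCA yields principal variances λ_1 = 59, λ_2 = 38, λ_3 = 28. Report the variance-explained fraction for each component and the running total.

Step 1 — total variance = trace(Sigma) = Σ λ_i = 59 + 38 + 28 = 125.

Step 2 — fraction explained by component i = λ_i / Σ λ:
  PC1: 59/125 = 0.472
  PC2: 38/125 = 0.304
  PC3: 28/125 = 0.224

Step 3 — cumulative fraction after k components = (λ_1 + ... + λ_k) / Σ λ:
  k = 1: 59/125 = 0.472
  k = 2: (59 + 38)/125 = 97/125 = 0.776
  k = 3: (59 + 38 + 28)/125 = 125/125 = 1

Summary (fraction, with percent):

explained: PC1 0.472 (47.2%), PC2 0.304 (30.4%), PC3 0.224 (22.4%);  cumulative: 0.472, 0.776, 1


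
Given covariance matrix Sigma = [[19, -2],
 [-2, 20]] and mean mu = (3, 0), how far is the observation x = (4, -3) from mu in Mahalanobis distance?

Step 1 — centre the observation: (x - mu) = (1, -3).

Step 2 — invert Sigma. det(Sigma) = 19·20 - (-2)² = 376.
  Sigma^{-1} = (1/det) · [[d, -b], [-b, a]] = [[0.0532, 0.0053],
 [0.0053, 0.0505]].

Step 3 — form the quadratic (x - mu)^T · Sigma^{-1} · (x - mu):
  Sigma^{-1} · (x - mu) = (0.0372, -0.1463).
  (x - mu)^T · [Sigma^{-1} · (x - mu)] = (1)·(0.0372) + (-3)·(-0.1463) = 0.4761.

Step 4 — take square root: d = √(0.4761) ≈ 0.69.

d(x, mu) = √(0.4761) ≈ 0.69


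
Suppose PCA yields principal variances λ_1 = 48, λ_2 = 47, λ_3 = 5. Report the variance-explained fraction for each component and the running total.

Step 1 — total variance = trace(Sigma) = Σ λ_i = 48 + 47 + 5 = 100.

Step 2 — fraction explained by component i = λ_i / Σ λ:
  PC1: 48/100 = 0.48
  PC2: 47/100 = 0.47
  PC3: 5/100 = 0.05

Step 3 — cumulative fraction after k components = (λ_1 + ... + λ_k) / Σ λ:
  k = 1: 48/100 = 0.48
  k = 2: (48 + 47)/100 = 95/100 = 0.95
  k = 3: (48 + 47 + 5)/100 = 100/100 = 1

Summary (fraction, with percent):

explained: PC1 0.48 (48%), PC2 0.47 (47%), PC3 0.05 (5%);  cumulative: 0.48, 0.95, 1


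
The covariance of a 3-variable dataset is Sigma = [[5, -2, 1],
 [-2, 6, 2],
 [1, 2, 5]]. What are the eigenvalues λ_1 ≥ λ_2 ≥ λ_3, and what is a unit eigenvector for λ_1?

Step 1 — characteristic polynomial p(λ) = det(λI - Sigma) = λ³ - tr·λ² + c_1·λ - det, where tr = trace, c_1 = sum of the principal 2×2 minors, det = det(Sigma):
  tr = 5 + 6 + 5 = 16,
  c_1 = (5·6 - (-2)²) + (5·5 - (1)²) + (6·5 - (2)²) = 26 + 24 + 26 = 76,
  det = 5·(6·5 - (2)²) - (-2)·((-2)·5 - (2)·(1)) + (1)·((-2)·(2) - 6·(1)) = 5·(26) - (-2)·(-12) + (1)·(-10) = 96.
  So p(λ) = λ³ - 16λ² + 76λ - 96.
Step 2 — look for an integer root (rational root theorem: any rational root is an integer divisor of 96). Testing λ = 2:
  p(2) = 8 - 64 + 152 - 96 = 0  ✓
  Dividing out (λ - 2): p(λ) = (λ - 2)(λ² - 14λ + 48).
Step 3 — remaining eigenvalues from the quadratic λ² - 14λ + 48 = 0:
  Δ = 14² - 4·48 = 196 - 192 = 4,  λ = (14 ± √4)/2 = (14 ± 2)/2 = 8 or 6.
  Sorted: λ_1 = 8,  λ_2 = 6,  λ_3 = 2  (check: sum = 16 = tr ✓).

Step 4 — unit eigenvector for λ_1 = 8: v spans the null space of (Sigma - λ_1 I), whose rows are
  r_1 = (-3, -2, 1),  r_2 = (-2, -2, 2),  r_3 = (1, 2, -3).
  v is orthogonal to every row, so take v ∝ r_1 × r_2 = ((-2)·(2) - (1)·(-2), (1)·(-2) - (-3)·(2), (-3)·(-2) - (-2)·(-2)) = (-2, 4, 2).
  Rescale (divide by 2; multiply by -1 so the first nonzero entry is positive): u = (1, -2, -1).
  ||u|| = √((1)² + (-2)² + (-1)²) = √(6) ≈ 2.4495,  v_1 = u/||u|| ≈ (0.4082, -0.8165, -0.4082) (||v_1|| = 1).

λ_1 = 8,  λ_2 = 6,  λ_3 = 2;  v_1 ≈ (0.4082, -0.8165, -0.4082)


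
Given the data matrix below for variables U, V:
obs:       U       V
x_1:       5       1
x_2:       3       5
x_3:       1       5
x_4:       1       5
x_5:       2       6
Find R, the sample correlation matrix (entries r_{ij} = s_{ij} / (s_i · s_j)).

Step 1 — column means:
  mean(U) = (5 + 3 + 1 + 1 + 2) / 5 = 12/5 = 2.4
  mean(V) = (1 + 5 + 5 + 5 + 6) / 5 = 22/5 = 4.4

Step 2 — sample variances and covariances s[i,j] = (1/(n-1)) · Σ_k (x_{k,i} - mean_i) · (x_{k,j} - mean_j), with n-1 = 4:
  s[U,U] = ((2.6)·(2.6) + (0.6)·(0.6) + (-1.4)·(-1.4) + (-1.4)·(-1.4) + (-0.4)·(-0.4)) / 4 = 11.2/4 = 2.8
  s[U,V] = ((2.6)·(-3.4) + (0.6)·(0.6) + (-1.4)·(0.6) + (-1.4)·(0.6) + (-0.4)·(1.6)) / 4 = -10.8/4 = -2.7
  s[V,V] = ((-3.4)·(-3.4) + (0.6)·(0.6) + (0.6)·(0.6) + (0.6)·(0.6) + (1.6)·(1.6)) / 4 = 15.2/4 = 3.8
  Sample standard deviations s_i = √(s[i,i]):
  s(U) = √(2.8) = 1.6733
  s(V) = √(3.8) = 1.9494

Step 3 — r_{ij} = s_{ij} / (s_i · s_j):
  r[U,U] = 1 (diagonal).
  r[U,V] = -2.7 / (1.6733 · 1.9494) = -2.7 / 3.2619 = -0.8277
  r[V,V] = 1 (diagonal).

R is symmetric with unit diagonal. Assembling:

R = [[1, -0.8277],
 [-0.8277, 1]]


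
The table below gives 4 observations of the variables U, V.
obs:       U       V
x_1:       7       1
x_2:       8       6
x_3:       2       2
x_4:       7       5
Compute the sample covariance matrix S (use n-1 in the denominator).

Step 1 — column means:
  mean(U) = (7 + 8 + 2 + 7) / 4 = 24/4 = 6
  mean(V) = (1 + 6 + 2 + 5) / 4 = 14/4 = 3.5

Step 2 — sample covariance S[i,j] = (1/(n-1)) · Σ_k (x_{k,i} - mean_i) · (x_{k,j} - mean_j), with n-1 = 3.
  S[U,U] = ((1)·(1) + (2)·(2) + (-4)·(-4) + (1)·(1)) / 3 = 22/3 = 7.3333
  S[U,V] = ((1)·(-2.5) + (2)·(2.5) + (-4)·(-1.5) + (1)·(1.5)) / 3 = 10/3 = 3.3333
  S[V,V] = ((-2.5)·(-2.5) + (2.5)·(2.5) + (-1.5)·(-1.5) + (1.5)·(1.5)) / 3 = 17/3 = 5.6667

S is symmetric (S[j,i] = S[i,j]). Assembling:

S = [[7.3333, 3.3333],
 [3.3333, 5.6667]]


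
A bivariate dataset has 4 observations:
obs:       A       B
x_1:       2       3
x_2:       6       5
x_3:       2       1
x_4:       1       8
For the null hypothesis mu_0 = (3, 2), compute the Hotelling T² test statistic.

Step 1 — sample mean vector:
  mean(A) = (2 + 6 + 2 + 1) / 4 = 11/4 = 2.75
  mean(B) = (3 + 5 + 1 + 8) / 4 = 17/4 = 4.25
  x̄ = (2.75, 4.25),  deviation x̄ - mu_0 = (2.75, 4.25) - (3, 2) = (-0.25, 2.25).

Step 2 — sample covariance matrix, S[i,j] = (1/(n-1)) · Σ_k (x_{k,i} - mean_i) · (x_{k,j} - mean_j), divisor n-1 = 3:
  S[A,A] = ((-0.75)·(-0.75) + (3.25)·(3.25) + (-0.75)·(-0.75) + (-1.75)·(-1.75)) / 3 = 14.75/3 = 4.9167
  S[A,B] = ((-0.75)·(-1.25) + (3.25)·(0.75) + (-0.75)·(-3.25) + (-1.75)·(3.75)) / 3 = -0.75/3 = -0.25
  S[B,B] = ((-1.25)·(-1.25) + (0.75)·(0.75) + (-3.25)·(-3.25) + (3.75)·(3.75)) / 3 = 26.75/3 = 8.9167
  S = [[4.9167, -0.25],
 [-0.25, 8.9167]].

Step 3 — invert S. det(S) = 4.9167·8.9167 - (-0.25)² = 43.7778.
  S^{-1} = (1/det) · [[d, -b], [-b, a]] = [[0.2037, 0.0057],
 [0.0057, 0.1123]].

Step 4 — quadratic form (x̄ - mu_0)^T · S^{-1} · (x̄ - mu_0):
  S^{-1} · (x̄ - mu_0) = (-0.0381, 0.2513),
  (x̄ - mu_0)^T · [...] = (-0.25)·(-0.0381) + (2.25)·(0.2513) = 0.5749.

Step 5 — scale by n: T² = 4 · 0.5749 = 2.2995.

T² ≈ 2.2995


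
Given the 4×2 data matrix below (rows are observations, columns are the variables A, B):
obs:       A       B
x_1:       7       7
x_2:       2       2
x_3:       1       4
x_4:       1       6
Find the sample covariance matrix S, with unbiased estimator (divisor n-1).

Step 1 — column means:
  mean(A) = (7 + 2 + 1 + 1) / 4 = 11/4 = 2.75
  mean(B) = (7 + 2 + 4 + 6) / 4 = 19/4 = 4.75

Step 2 — sample covariance S[i,j] = (1/(n-1)) · Σ_k (x_{k,i} - mean_i) · (x_{k,j} - mean_j), with n-1 = 3.
  S[A,A] = ((4.25)·(4.25) + (-0.75)·(-0.75) + (-1.75)·(-1.75) + (-1.75)·(-1.75)) / 3 = 24.75/3 = 8.25
  S[A,B] = ((4.25)·(2.25) + (-0.75)·(-2.75) + (-1.75)·(-0.75) + (-1.75)·(1.25)) / 3 = 10.75/3 = 3.5833
  S[B,B] = ((2.25)·(2.25) + (-2.75)·(-2.75) + (-0.75)·(-0.75) + (1.25)·(1.25)) / 3 = 14.75/3 = 4.9167

S is symmetric (S[j,i] = S[i,j]). Assembling:

S = [[8.25, 3.5833],
 [3.5833, 4.9167]]


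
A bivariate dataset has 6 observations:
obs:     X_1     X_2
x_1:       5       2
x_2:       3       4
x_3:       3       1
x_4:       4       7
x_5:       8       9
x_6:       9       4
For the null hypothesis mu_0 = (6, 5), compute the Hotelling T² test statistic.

Step 1 — sample mean vector:
  mean(X_1) = (5 + 3 + 3 + 4 + 8 + 9) / 6 = 32/6 = 5.3333
  mean(X_2) = (2 + 4 + 1 + 7 + 9 + 4) / 6 = 27/6 = 4.5
  x̄ = (5.3333, 4.5),  deviation x̄ - mu_0 = (5.3333, 4.5) - (6, 5) = (-0.6667, -0.5).

Step 2 — sample covariance matrix, S[i,j] = (1/(n-1)) · Σ_k (x_{k,i} - mean_i) · (x_{k,j} - mean_j), divisor n-1 = 5:
  S[X_1,X_1] = ((-0.3333)·(-0.3333) + (-2.3333)·(-2.3333) + (-2.3333)·(-2.3333) + (-1.3333)·(-1.3333) + (2.6667)·(2.6667) + (3.6667)·(3.6667)) / 5 = 33.3333/5 = 6.6667
  S[X_1,X_2] = ((-0.3333)·(-2.5) + (-2.3333)·(-0.5) + (-2.3333)·(-3.5) + (-1.3333)·(2.5) + (2.6667)·(4.5) + (3.6667)·(-0.5)) / 5 = 17/5 = 3.4
  S[X_2,X_2] = ((-2.5)·(-2.5) + (-0.5)·(-0.5) + (-3.5)·(-3.5) + (2.5)·(2.5) + (4.5)·(4.5) + (-0.5)·(-0.5)) / 5 = 45.5/5 = 9.1
  S = [[6.6667, 3.4],
 [3.4, 9.1]].

Step 3 — invert S. det(S) = 6.6667·9.1 - (3.4)² = 49.1067.
  S^{-1} = (1/det) · [[d, -b], [-b, a]] = [[0.1853, -0.0692],
 [-0.0692, 0.1358]].

Step 4 — quadratic form (x̄ - mu_0)^T · S^{-1} · (x̄ - mu_0):
  S^{-1} · (x̄ - mu_0) = (-0.0889, -0.0217),
  (x̄ - mu_0)^T · [...] = (-0.6667)·(-0.0889) + (-0.5)·(-0.0217) = 0.0701.

Step 5 — scale by n: T² = 6 · 0.0701 = 0.4209.

T² ≈ 0.4209


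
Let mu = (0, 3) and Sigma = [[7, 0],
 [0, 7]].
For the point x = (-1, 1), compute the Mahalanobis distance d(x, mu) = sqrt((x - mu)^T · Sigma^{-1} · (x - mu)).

Step 1 — centre the observation: (x - mu) = (-1, -2).

Step 2 — invert Sigma. det(Sigma) = 7·7 - (0)² = 49.
  Sigma^{-1} = (1/det) · [[d, -b], [-b, a]] = [[0.1429, 0],
 [0, 0.1429]].

Step 3 — form the quadratic (x - mu)^T · Sigma^{-1} · (x - mu):
  Sigma^{-1} · (x - mu) = (-0.1429, -0.2857).
  (x - mu)^T · [Sigma^{-1} · (x - mu)] = (-1)·(-0.1429) + (-2)·(-0.2857) = 0.7143.

Step 4 — take square root: d = √(0.7143) ≈ 0.8452.

d(x, mu) = √(0.7143) ≈ 0.8452


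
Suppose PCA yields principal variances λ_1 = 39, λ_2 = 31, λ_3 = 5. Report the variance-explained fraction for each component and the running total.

Step 1 — total variance = trace(Sigma) = Σ λ_i = 39 + 31 + 5 = 75.

Step 2 — fraction explained by component i = λ_i / Σ λ:
  PC1: 39/75 = 0.52
  PC2: 31/75 = 0.4133
  PC3: 5/75 = 0.0667

Step 3 — cumulative fraction after k components = (λ_1 + ... + λ_k) / Σ λ:
  k = 1: 39/75 = 0.52
  k = 2: (39 + 31)/75 = 70/75 = 0.9333
  k = 3: (39 + 31 + 5)/75 = 75/75 = 1

Summary (fraction, with percent):

explained: PC1 0.52 (52%), PC2 0.4133 (41.33%), PC3 0.0667 (6.67%);  cumulative: 0.52, 0.9333, 1


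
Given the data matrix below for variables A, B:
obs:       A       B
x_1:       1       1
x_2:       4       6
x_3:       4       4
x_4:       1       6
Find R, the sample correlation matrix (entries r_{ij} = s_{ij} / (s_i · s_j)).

Step 1 — column means:
  mean(A) = (1 + 4 + 4 + 1) / 4 = 10/4 = 2.5
  mean(B) = (1 + 6 + 4 + 6) / 4 = 17/4 = 4.25

Step 2 — sample variances and covariances s[i,j] = (1/(n-1)) · Σ_k (x_{k,i} - mean_i) · (x_{k,j} - mean_j), with n-1 = 3:
  s[A,A] = ((-1.5)·(-1.5) + (1.5)·(1.5) + (1.5)·(1.5) + (-1.5)·(-1.5)) / 3 = 9/3 = 3
  s[A,B] = ((-1.5)·(-3.25) + (1.5)·(1.75) + (1.5)·(-0.25) + (-1.5)·(1.75)) / 3 = 4.5/3 = 1.5
  s[B,B] = ((-3.25)·(-3.25) + (1.75)·(1.75) + (-0.25)·(-0.25) + (1.75)·(1.75)) / 3 = 16.75/3 = 5.5833
  Sample standard deviations s_i = √(s[i,i]):
  s(A) = √(3) = 1.7321
  s(B) = √(5.5833) = 2.3629

Step 3 — r_{ij} = s_{ij} / (s_i · s_j):
  r[A,A] = 1 (diagonal).
  r[A,B] = 1.5 / (1.7321 · 2.3629) = 1.5 / 4.0927 = 0.3665
  r[B,B] = 1 (diagonal).

R is symmetric with unit diagonal. Assembling:

R = [[1, 0.3665],
 [0.3665, 1]]


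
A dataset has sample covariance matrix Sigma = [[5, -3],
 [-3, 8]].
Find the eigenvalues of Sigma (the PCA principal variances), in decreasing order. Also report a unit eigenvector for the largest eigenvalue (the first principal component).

Step 1 — characteristic polynomial of 2×2 Sigma:
  det(Sigma - λI) = λ² - trace · λ + det = 0.
  trace = 5 + 8 = 13, det = 5·8 - (-3)² = 31.
Step 2 — discriminant:
  Δ = trace² - 4·det = 169 - 124 = 45.
Step 3 — eigenvalues:
  λ = (trace ± √Δ)/2 = (13 ± 6.7082)/2,
  λ_1 = 9.8541,  λ_2 = 3.1459.

Step 4 — unit eigenvector for λ_1: solve (Sigma - λ_1 I)v = 0. First row:
  (5 - 9.8541)·v_x + (-3)·v_y = 0, i.e. (-4.8541)·v_x + (-3)·v_y = 0,
  so v ∝ (b, λ_1 - a) = (-3, 4.8541); multiply by -1 so the first entry is positive: u = (3, -4.8541).
  ||u|| = √((3)² + (-4.8541)²) = √(32.5623) ≈ 5.7063,
  v_1 = u/||u|| ≈ (0.5257, -0.8507) (||v_1|| = 1).

λ_1 = 9.8541,  λ_2 = 3.1459;  v_1 ≈ (0.5257, -0.8507)


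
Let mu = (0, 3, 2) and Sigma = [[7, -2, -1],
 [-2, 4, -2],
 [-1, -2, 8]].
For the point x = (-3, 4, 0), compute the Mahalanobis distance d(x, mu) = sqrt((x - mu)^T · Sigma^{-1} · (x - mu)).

Step 1 — centre the observation: (x - mu) = (-3, 1, -2).

Step 2 — invert Sigma (cofactor / det for 3×3, or solve directly):
  Sigma^{-1} = [[0.1842, 0.1184, 0.0526],
 [0.1184, 0.3618, 0.1053],
 [0.0526, 0.1053, 0.1579]].

Step 3 — form the quadratic (x - mu)^T · Sigma^{-1} · (x - mu):
  Sigma^{-1} · (x - mu) = (-0.5395, -0.2039, -0.3684).
  (x - mu)^T · [Sigma^{-1} · (x - mu)] = (-3)·(-0.5395) + (1)·(-0.2039) + (-2)·(-0.3684) = 2.1513.

Step 4 — take square root: d = √(2.1513) ≈ 1.4667.

d(x, mu) = √(2.1513) ≈ 1.4667


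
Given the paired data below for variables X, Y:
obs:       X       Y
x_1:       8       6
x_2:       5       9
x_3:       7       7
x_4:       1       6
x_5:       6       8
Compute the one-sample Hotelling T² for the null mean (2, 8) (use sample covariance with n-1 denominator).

Step 1 — sample mean vector:
  mean(X) = (8 + 5 + 7 + 1 + 6) / 5 = 27/5 = 5.4
  mean(Y) = (6 + 9 + 7 + 6 + 8) / 5 = 36/5 = 7.2
  x̄ = (5.4, 7.2),  deviation x̄ - mu_0 = (5.4, 7.2) - (2, 8) = (3.4, -0.8).

Step 2 — sample covariance matrix, S[i,j] = (1/(n-1)) · Σ_k (x_{k,i} - mean_i) · (x_{k,j} - mean_j), divisor n-1 = 4:
  S[X,X] = ((2.6)·(2.6) + (-0.4)·(-0.4) + (1.6)·(1.6) + (-4.4)·(-4.4) + (0.6)·(0.6)) / 4 = 29.2/4 = 7.3
  S[X,Y] = ((2.6)·(-1.2) + (-0.4)·(1.8) + (1.6)·(-0.2) + (-4.4)·(-1.2) + (0.6)·(0.8)) / 4 = 1.6/4 = 0.4
  S[Y,Y] = ((-1.2)·(-1.2) + (1.8)·(1.8) + (-0.2)·(-0.2) + (-1.2)·(-1.2) + (0.8)·(0.8)) / 4 = 6.8/4 = 1.7
  S = [[7.3, 0.4],
 [0.4, 1.7]].

Step 3 — invert S. det(S) = 7.3·1.7 - (0.4)² = 12.25.
  S^{-1} = (1/det) · [[d, -b], [-b, a]] = [[0.1388, -0.0327],
 [-0.0327, 0.5959]].

Step 4 — quadratic form (x̄ - mu_0)^T · S^{-1} · (x̄ - mu_0):
  S^{-1} · (x̄ - mu_0) = (0.498, -0.5878),
  (x̄ - mu_0)^T · [...] = (3.4)·(0.498) + (-0.8)·(-0.5878) = 2.1633.

Step 5 — scale by n: T² = 5 · 2.1633 = 10.8163.

T² ≈ 10.8163


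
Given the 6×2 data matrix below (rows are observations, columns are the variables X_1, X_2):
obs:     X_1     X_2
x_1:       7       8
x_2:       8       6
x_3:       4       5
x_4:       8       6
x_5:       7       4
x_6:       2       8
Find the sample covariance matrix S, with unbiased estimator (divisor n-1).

Step 1 — column means:
  mean(X_1) = (7 + 8 + 4 + 8 + 7 + 2) / 6 = 36/6 = 6
  mean(X_2) = (8 + 6 + 5 + 6 + 4 + 8) / 6 = 37/6 = 6.1667

Step 2 — sample covariance S[i,j] = (1/(n-1)) · Σ_k (x_{k,i} - mean_i) · (x_{k,j} - mean_j), with n-1 = 5.
  S[X_1,X_1] = ((1)·(1) + (2)·(2) + (-2)·(-2) + (2)·(2) + (1)·(1) + (-4)·(-4)) / 5 = 30/5 = 6
  S[X_1,X_2] = ((1)·(1.8333) + (2)·(-0.1667) + (-2)·(-1.1667) + (2)·(-0.1667) + (1)·(-2.1667) + (-4)·(1.8333)) / 5 = -6/5 = -1.2
  S[X_2,X_2] = ((1.8333)·(1.8333) + (-0.1667)·(-0.1667) + (-1.1667)·(-1.1667) + (-0.1667)·(-0.1667) + (-2.1667)·(-2.1667) + (1.8333)·(1.8333)) / 5 = 12.8333/5 = 2.5667

S is symmetric (S[j,i] = S[i,j]). Assembling:

S = [[6, -1.2],
 [-1.2, 2.5667]]


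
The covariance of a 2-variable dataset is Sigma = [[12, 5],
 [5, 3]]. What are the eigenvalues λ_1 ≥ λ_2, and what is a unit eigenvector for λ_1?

Step 1 — characteristic polynomial of 2×2 Sigma:
  det(Sigma - λI) = λ² - trace · λ + det = 0.
  trace = 12 + 3 = 15, det = 12·3 - (5)² = 11.
Step 2 — discriminant:
  Δ = trace² - 4·det = 225 - 44 = 181.
Step 3 — eigenvalues:
  λ = (trace ± √Δ)/2 = (15 ± 13.4536)/2,
  λ_1 = 14.2268,  λ_2 = 0.7732.

Step 4 — unit eigenvector for λ_1: solve (Sigma - λ_1 I)v = 0. First row:
  (12 - 14.2268)·v_x + (5)·v_y = 0, i.e. (-2.2268)·v_x + (5)·v_y = 0,
  so v ∝ (b, λ_1 - a) = (5, 2.2268) = u.
  ||u|| = √((5)² + (2.2268)²) = √(29.9587) ≈ 5.4735,
  v_1 = u/||u|| ≈ (0.9135, 0.4068) (||v_1|| = 1).

λ_1 = 14.2268,  λ_2 = 0.7732;  v_1 ≈ (0.9135, 0.4068)


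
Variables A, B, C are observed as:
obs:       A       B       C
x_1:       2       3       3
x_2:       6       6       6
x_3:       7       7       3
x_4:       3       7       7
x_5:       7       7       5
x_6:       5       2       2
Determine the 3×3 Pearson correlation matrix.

Step 1 — column means:
  mean(A) = (2 + 6 + 7 + 3 + 7 + 5) / 6 = 30/6 = 5
  mean(B) = (3 + 6 + 7 + 7 + 7 + 2) / 6 = 32/6 = 5.3333
  mean(C) = (3 + 6 + 3 + 7 + 5 + 2) / 6 = 26/6 = 4.3333

Step 2 — sample variances and covariances s[i,j] = (1/(n-1)) · Σ_k (x_{k,i} - mean_i) · (x_{k,j} - mean_j), with n-1 = 5:
  s[A,A] = ((-3)·(-3) + (1)·(1) + (2)·(2) + (-2)·(-2) + (2)·(2) + (0)·(0)) / 5 = 22/5 = 4.4
  s[A,B] = ((-3)·(-2.3333) + (1)·(0.6667) + (2)·(1.6667) + (-2)·(1.6667) + (2)·(1.6667) + (0)·(-3.3333)) / 5 = 11/5 = 2.2
  s[A,C] = ((-3)·(-1.3333) + (1)·(1.6667) + (2)·(-1.3333) + (-2)·(2.6667) + (2)·(0.6667) + (0)·(-2.3333)) / 5 = -1/5 = -0.2
  s[B,B] = ((-2.3333)·(-2.3333) + (0.6667)·(0.6667) + (1.6667)·(1.6667) + (1.6667)·(1.6667) + (1.6667)·(1.6667) + (-3.3333)·(-3.3333)) / 5 = 25.3333/5 = 5.0667
  s[B,C] = ((-2.3333)·(-1.3333) + (0.6667)·(1.6667) + (1.6667)·(-1.3333) + (1.6667)·(2.6667) + (1.6667)·(0.6667) + (-3.3333)·(-2.3333)) / 5 = 15.3333/5 = 3.0667
  s[C,C] = ((-1.3333)·(-1.3333) + (1.6667)·(1.6667) + (-1.3333)·(-1.3333) + (2.6667)·(2.6667) + (0.6667)·(0.6667) + (-2.3333)·(-2.3333)) / 5 = 19.3333/5 = 3.8667
  Sample standard deviations s_i = √(s[i,i]):
  s(A) = √(4.4) = 2.0976
  s(B) = √(5.0667) = 2.2509
  s(C) = √(3.8667) = 1.9664

Step 3 — r_{ij} = s_{ij} / (s_i · s_j):
  r[A,A] = 1 (diagonal).
  r[A,B] = 2.2 / (2.0976 · 2.2509) = 2.2 / 4.7216 = 0.4659
  r[A,C] = -0.2 / (2.0976 · 1.9664) = -0.2 / 4.1247 = -0.0485
  r[B,B] = 1 (diagonal).
  r[B,C] = 3.0667 / (2.2509 · 1.9664) = 3.0667 / 4.4262 = 0.6928
  r[C,C] = 1 (diagonal).

R is symmetric with unit diagonal. Assembling:

R = [[1, 0.4659, -0.0485],
 [0.4659, 1, 0.6928],
 [-0.0485, 0.6928, 1]]
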